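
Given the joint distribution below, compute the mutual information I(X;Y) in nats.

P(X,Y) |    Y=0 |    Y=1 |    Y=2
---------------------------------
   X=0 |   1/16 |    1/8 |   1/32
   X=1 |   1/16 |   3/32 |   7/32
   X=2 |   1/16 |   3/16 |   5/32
0.0656 nats

Mutual information: I(X;Y) = H(X) + H(Y) - H(X,Y)

Marginals:
P(X) = (7/32, 3/8, 13/32), H(X) = 1.0662 nats
P(Y) = (3/16, 13/32, 13/32), H(Y) = 1.0458 nats

Joint entropy: H(X,Y) = 2.0464 nats

I(X;Y) = 1.0662 + 1.0458 - 2.0464 = 0.0656 nats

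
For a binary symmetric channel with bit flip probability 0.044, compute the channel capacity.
0.7397 bits

For a binary symmetric channel (BSC) with error probability p:
Capacity C = 1 - H(p) bits per symbol

where H(p) = -p log₂(p) - (1-p) log₂(1-p) is the binary entropy function.

H(0.044) = 0.2603 bits
C = 1 - 0.2603 = 0.7397 bits per symbol

This means we can reliably transmit up to 0.7397 bits of information per channel use.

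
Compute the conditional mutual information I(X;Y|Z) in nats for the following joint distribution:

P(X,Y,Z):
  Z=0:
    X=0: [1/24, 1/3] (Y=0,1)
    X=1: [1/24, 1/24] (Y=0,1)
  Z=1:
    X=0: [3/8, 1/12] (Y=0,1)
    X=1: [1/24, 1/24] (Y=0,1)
0.0463 nats

Conditional mutual information: I(X;Y|Z) = H(X|Z) + H(Y|Z) - H(X,Y|Z)

H(Z) = 0.6897
H(X,Z) = 1.1395 → H(X|Z) = 0.4499
H(Y,Z) = 1.1996 → H(Y|Z) = 0.5099
H(X,Y,Z) = 1.6032 → H(X,Y|Z) = 0.9135

I(X;Y|Z) = 0.4499 + 0.5099 - 0.9135 = 0.0463 nats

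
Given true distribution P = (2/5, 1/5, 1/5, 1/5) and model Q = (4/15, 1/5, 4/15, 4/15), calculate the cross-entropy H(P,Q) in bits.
1.9899 bits

Cross-entropy: H(P,Q) = -Σ p(x) log q(x)

Alternatively: H(P,Q) = H(P) + D_KL(P||Q)
H(P) = 1.9219 bits
D_KL(P||Q) = 0.0680 bits

H(P,Q) = 1.9219 + 0.0680 = 1.9899 bits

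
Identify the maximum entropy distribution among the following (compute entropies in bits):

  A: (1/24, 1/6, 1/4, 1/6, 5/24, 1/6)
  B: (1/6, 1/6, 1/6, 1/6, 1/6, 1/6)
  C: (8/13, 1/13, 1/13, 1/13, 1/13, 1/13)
B

For a discrete distribution over n outcomes, entropy is maximized by the uniform distribution.

Computing entropies:
H(A) = 2.4550 bits
H(B) = 2.5850 bits
H(C) = 1.8543 bits

The uniform distribution (where all probabilities equal 1/6) achieves the maximum entropy of log_2(6) = 2.5850 bits.

Distribution B has the highest entropy.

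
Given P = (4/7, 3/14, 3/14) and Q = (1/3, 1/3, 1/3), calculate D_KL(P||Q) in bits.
0.1712 bits

KL divergence: D_KL(P||Q) = Σ p(x) log(p(x)/q(x))

Computing term by term:
  x=0: 4/7 × log_2[(4/7)/(1/3)] = 4/7 × 0.7776 = 0.4443
  x=1: 3/14 × log_2[(3/14)/(1/3)] = 3/14 × -0.6374 = -0.1366
  x=2: 3/14 × log_2[(3/14)/(1/3)] = 3/14 × -0.6374 = -0.1366

D_KL(P||Q) = 0.1712 bits

Note: KL divergence is always non-negative and equals 0 iff P = Q.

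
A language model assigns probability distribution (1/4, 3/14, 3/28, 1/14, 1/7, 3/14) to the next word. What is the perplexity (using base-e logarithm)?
5.5432

Perplexity is e^H (or exp(H) for natural log).

First, H = -Σ p log p = 1.7126 nats
Perplexity = e^1.7126 = 5.5432

Interpretation: The model's uncertainty is equivalent to choosing uniformly among 5.5 options.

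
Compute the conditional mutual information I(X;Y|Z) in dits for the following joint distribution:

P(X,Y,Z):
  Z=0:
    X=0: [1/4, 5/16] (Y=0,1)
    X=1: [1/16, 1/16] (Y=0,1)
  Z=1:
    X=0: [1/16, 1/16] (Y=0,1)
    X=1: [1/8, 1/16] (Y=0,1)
0.0022 dits

Conditional mutual information: I(X;Y|Z) = H(X|Z) + H(Y|Z) - H(X,Y|Z)

H(Z) = 0.2697
H(X,Z) = 0.5026 → H(X|Z) = 0.2329
H(Y,Z) = 0.5668 → H(Y|Z) = 0.2971
H(X,Y,Z) = 0.7975 → H(X,Y|Z) = 0.5278

I(X;Y|Z) = 0.2329 + 0.2971 - 0.5278 = 0.0022 dits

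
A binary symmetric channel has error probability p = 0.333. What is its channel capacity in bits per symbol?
0.0820 bits

For a binary symmetric channel (BSC) with error probability p:
Capacity C = 1 - H(p) bits per symbol

where H(p) = -p log₂(p) - (1-p) log₂(1-p) is the binary entropy function.

H(0.333) = 0.9180 bits
C = 1 - 0.9180 = 0.0820 bits per symbol

This means we can reliably transmit up to 0.0820 bits of information per channel use.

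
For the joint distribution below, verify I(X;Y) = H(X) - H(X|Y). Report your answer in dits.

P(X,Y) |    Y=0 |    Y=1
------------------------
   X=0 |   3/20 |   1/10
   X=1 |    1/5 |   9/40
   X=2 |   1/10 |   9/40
I(X;Y) = 0.0110 dits

Mutual information has multiple equivalent forms:
- I(X;Y) = H(X) - H(X|Y)
- I(X;Y) = H(Y) - H(Y|X)
- I(X;Y) = H(X) + H(Y) - H(X,Y)

Computing all quantities:
H(X) = 0.4671, H(Y) = 0.2989, H(X,Y) = 0.7549
H(X|Y) = 0.4560, H(Y|X) = 0.2878

Verification:
H(X) - H(X|Y) = 0.4671 - 0.4560 = 0.0110
H(Y) - H(Y|X) = 0.2989 - 0.2878 = 0.0110
H(X) + H(Y) - H(X,Y) = 0.4671 + 0.2989 - 0.7549 = 0.0110

All forms give I(X;Y) = 0.0110 dits. ✓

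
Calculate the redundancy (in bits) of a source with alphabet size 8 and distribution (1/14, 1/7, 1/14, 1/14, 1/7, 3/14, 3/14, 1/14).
0.1576 bits

Redundancy measures how far a source is from maximum entropy:
R = H_max - H(X)

Maximum entropy for 8 symbols: H_max = log_2(8) = 3.0000 bits
Actual entropy: H(X) = 2.8424 bits
Redundancy: R = 3.0000 - 2.8424 = 0.1576 bits

This redundancy represents potential for compression: the source could be compressed by 0.1576 bits per symbol.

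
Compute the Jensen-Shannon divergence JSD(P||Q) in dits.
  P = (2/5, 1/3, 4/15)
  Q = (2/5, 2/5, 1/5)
0.0017 dits

Jensen-Shannon divergence is:
JSD(P||Q) = 0.5 × D_KL(P||M) + 0.5 × D_KL(Q||M)
where M = 0.5 × (P + Q) is the mixture distribution.

M = 0.5 × (2/5, 1/3, 4/15) + 0.5 × (2/5, 2/5, 1/5) = (2/5, 11/30, 7/30)

D_KL(P||M) = 0.0017 dits
D_KL(Q||M) = 0.0017 dits

JSD(P||Q) = 0.5 × 0.0017 + 0.5 × 0.0017 = 0.0017 dits

Unlike KL divergence, JSD is symmetric and bounded: 0 ≤ JSD ≤ log(2).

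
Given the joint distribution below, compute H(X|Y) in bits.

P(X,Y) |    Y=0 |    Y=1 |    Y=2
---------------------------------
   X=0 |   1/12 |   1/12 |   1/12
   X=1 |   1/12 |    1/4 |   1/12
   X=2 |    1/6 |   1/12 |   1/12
1.4675 bits

Using the chain rule: H(X|Y) = H(X,Y) - H(Y)

First, compute H(X,Y) = 3.0221 bits

Marginal P(Y) = (1/3, 5/12, 1/4)
H(Y) = 1.5546 bits

H(X|Y) = H(X,Y) - H(Y) = 3.0221 - 1.5546 = 1.4675 bits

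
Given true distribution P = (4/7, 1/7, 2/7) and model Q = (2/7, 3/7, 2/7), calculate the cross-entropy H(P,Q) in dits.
0.5189 dits

Cross-entropy: H(P,Q) = -Σ p(x) log q(x)

Alternatively: H(P,Q) = H(P) + D_KL(P||Q)
H(P) = 0.4151 dits
D_KL(P||Q) = 0.1039 dits

H(P,Q) = 0.4151 + 0.1039 = 0.5189 dits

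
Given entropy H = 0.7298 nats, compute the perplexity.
2.0747

Perplexity is e^H (or exp(H) for natural log).

H = 0.7298 nats
Perplexity = e^0.7298 = 2.0747

Interpretation: The model's uncertainty is equivalent to choosing uniformly among 2.1 options.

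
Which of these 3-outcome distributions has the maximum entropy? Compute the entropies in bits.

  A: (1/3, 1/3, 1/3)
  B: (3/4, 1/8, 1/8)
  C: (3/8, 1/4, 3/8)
A

For a discrete distribution over n outcomes, entropy is maximized by the uniform distribution.

Computing entropies:
H(A) = 1.5850 bits
H(B) = 1.0613 bits
H(C) = 1.5613 bits

The uniform distribution (where all probabilities equal 1/3) achieves the maximum entropy of log_2(3) = 1.5850 bits.

Distribution A has the highest entropy.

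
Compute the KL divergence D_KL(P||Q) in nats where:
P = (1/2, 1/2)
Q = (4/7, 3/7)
0.0103 nats

KL divergence: D_KL(P||Q) = Σ p(x) log(p(x)/q(x))

Computing term by term:
  x=0: 1/2 × log_e[(1/2)/(4/7)] = 1/2 × -0.1335 = -0.0668
  x=1: 1/2 × log_e[(1/2)/(3/7)] = 1/2 × 0.1542 = 0.0771

D_KL(P||Q) = 0.0103 nats

Note: KL divergence is always non-negative and equals 0 iff P = Q.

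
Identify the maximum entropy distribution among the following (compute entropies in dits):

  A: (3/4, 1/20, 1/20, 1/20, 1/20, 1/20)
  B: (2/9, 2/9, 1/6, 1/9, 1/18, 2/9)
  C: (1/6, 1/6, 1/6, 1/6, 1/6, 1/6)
C

For a discrete distribution over n outcomes, entropy is maximized by the uniform distribution.

Computing entropies:
H(A) = 0.4190 dits
H(B) = 0.7409 dits
H(C) = 0.7782 dits

The uniform distribution (where all probabilities equal 1/6) achieves the maximum entropy of log_10(6) = 0.7782 dits.

Distribution C has the highest entropy.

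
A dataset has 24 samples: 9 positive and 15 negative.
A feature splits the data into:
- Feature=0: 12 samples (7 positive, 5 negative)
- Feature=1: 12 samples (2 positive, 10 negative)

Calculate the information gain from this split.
0.1395 bits

Information Gain = H(Y) - H(Y|Feature)

Before split:
P(positive) = 9/24 = 0.3750
H(Y) = 0.9544 bits

After split:
Feature=0: H = 0.9799 bits (weight = 12/24)
Feature=1: H = 0.6500 bits (weight = 12/24)
H(Y|Feature) = (12/24)×0.9799 + (12/24)×0.6500 = 0.8149 bits

Information Gain = 0.9544 - 0.8149 = 0.1395 bits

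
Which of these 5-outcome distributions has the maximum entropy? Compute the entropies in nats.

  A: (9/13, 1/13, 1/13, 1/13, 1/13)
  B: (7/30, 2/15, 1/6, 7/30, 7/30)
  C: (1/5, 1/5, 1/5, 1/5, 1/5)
C

For a discrete distribution over n outcomes, entropy is maximized by the uniform distribution.

Computing entropies:
H(A) = 1.0438 nats
H(B) = 1.5860 nats
H(C) = 1.6094 nats

The uniform distribution (where all probabilities equal 1/5) achieves the maximum entropy of log_e(5) = 1.6094 nats.

Distribution C has the highest entropy.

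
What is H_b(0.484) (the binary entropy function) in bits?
0.9993 bits

The binary entropy function is:
H(p) = -p log(p) - (1-p) log(1-p)

H(0.484) = -0.484 × log_2(0.484) - 0.516 × log_2(0.516)
H(0.484) = 0.9993 bits

Note: Binary entropy is maximized at p=0.5 (H=1 bit) and minimized at p=0 or p=1 (H=0).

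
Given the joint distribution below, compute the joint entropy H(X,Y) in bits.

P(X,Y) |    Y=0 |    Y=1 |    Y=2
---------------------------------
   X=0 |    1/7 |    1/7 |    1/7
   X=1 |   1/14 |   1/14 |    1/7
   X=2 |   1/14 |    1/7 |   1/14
3.0931 bits

Joint entropy is H(X,Y) = -Σ_{x,y} p(x,y) log p(x,y).

Summing over all non-zero entries:
H(X,Y) = -[1/7·log_2(1/7) + 1/7·log_2(1/7) + 1/7·log_2(1/7) + 1/14·log_2(1/14) + 1/14·log_2(1/14) + 1/7·log_2(1/7) + 1/14·log_2(1/14) + 1/7·log_2(1/7) + 1/14·log_2(1/14)]
H(X,Y) = 3.0931 bits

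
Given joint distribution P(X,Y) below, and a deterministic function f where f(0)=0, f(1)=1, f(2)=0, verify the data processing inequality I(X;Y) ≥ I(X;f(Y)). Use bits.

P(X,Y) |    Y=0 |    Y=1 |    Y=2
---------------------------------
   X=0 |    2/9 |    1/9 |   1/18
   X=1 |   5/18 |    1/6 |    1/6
I(X;Y) = 0.0185, I(X;f(Y)) = 0.0001, inequality holds: 0.0185 ≥ 0.0001

Data Processing Inequality: For any Markov chain X → Y → Z, we have I(X;Y) ≥ I(X;Z).

Here Z = f(Y) is a deterministic function of Y, forming X → Y → Z.

Original I(X;Y) = 0.0185 bits

After applying f:
P(X,Z) where Z=f(Y):
- P(X,Z=0) = P(X,Y=0) + P(X,Y=2)
- P(X,Z=1) = P(X,Y=1)

I(X;Z) = I(X;f(Y)) = 0.0001 bits

Verification: 0.0185 ≥ 0.0001 ✓

Information cannot be created by processing; the function f can only lose information about X.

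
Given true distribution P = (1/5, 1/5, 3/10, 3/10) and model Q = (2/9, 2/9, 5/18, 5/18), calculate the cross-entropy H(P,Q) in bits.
1.9768 bits

Cross-entropy: H(P,Q) = -Σ p(x) log q(x)

Alternatively: H(P,Q) = H(P) + D_KL(P||Q)
H(P) = 1.9710 bits
D_KL(P||Q) = 0.0058 bits

H(P,Q) = 1.9710 + 0.0058 = 1.9768 bits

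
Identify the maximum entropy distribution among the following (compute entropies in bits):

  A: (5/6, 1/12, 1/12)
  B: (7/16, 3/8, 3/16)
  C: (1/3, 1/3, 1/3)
C

For a discrete distribution over n outcomes, entropy is maximized by the uniform distribution.

Computing entropies:
H(A) = 0.8167 bits
H(B) = 1.5052 bits
H(C) = 1.5850 bits

The uniform distribution (where all probabilities equal 1/3) achieves the maximum entropy of log_2(3) = 1.5850 bits.

Distribution C has the highest entropy.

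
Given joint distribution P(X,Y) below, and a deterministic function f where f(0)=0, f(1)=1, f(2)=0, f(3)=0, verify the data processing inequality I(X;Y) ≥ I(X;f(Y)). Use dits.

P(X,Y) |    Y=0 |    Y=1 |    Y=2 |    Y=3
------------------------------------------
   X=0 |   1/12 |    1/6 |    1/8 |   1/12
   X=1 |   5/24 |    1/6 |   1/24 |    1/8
I(X;Y) = 0.0218, I(X;f(Y)) = 0.0008, inequality holds: 0.0218 ≥ 0.0008

Data Processing Inequality: For any Markov chain X → Y → Z, we have I(X;Y) ≥ I(X;Z).

Here Z = f(Y) is a deterministic function of Y, forming X → Y → Z.

Original I(X;Y) = 0.0218 dits

After applying f:
P(X,Z) where Z=f(Y):
- P(X,Z=0) = P(X,Y=0) + P(X,Y=2) + P(X,Y=3)
- P(X,Z=1) = P(X,Y=1)

I(X;Z) = I(X;f(Y)) = 0.0008 dits

Verification: 0.0218 ≥ 0.0008 ✓

Information cannot be created by processing; the function f can only lose information about X.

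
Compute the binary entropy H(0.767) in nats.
0.5429 nats

The binary entropy function is:
H(p) = -p log(p) - (1-p) log(1-p)

H(0.767) = -0.767 × log_e(0.767) - 0.233 × log_e(0.233)
H(0.767) = 0.5429 nats

Note: Binary entropy is maximized at p=0.5 (H=1 bit) and minimized at p=0 or p=1 (H=0).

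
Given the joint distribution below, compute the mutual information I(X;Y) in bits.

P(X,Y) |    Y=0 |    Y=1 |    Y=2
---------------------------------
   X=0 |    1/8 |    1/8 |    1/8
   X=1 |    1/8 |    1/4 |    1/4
0.0157 bits

Mutual information: I(X;Y) = H(X) + H(Y) - H(X,Y)

Marginals:
P(X) = (3/8, 5/8), H(X) = 0.9544 bits
P(Y) = (1/4, 3/8, 3/8), H(Y) = 1.5613 bits

Joint entropy: H(X,Y) = 2.5000 bits

I(X;Y) = 0.9544 + 1.5613 - 2.5000 = 0.0157 bits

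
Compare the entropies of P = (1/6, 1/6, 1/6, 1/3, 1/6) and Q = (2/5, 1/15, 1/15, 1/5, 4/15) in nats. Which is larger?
P

Computing entropies in nats:
H(P) = 1.5607
H(Q) = 1.4019

Distribution P has higher entropy.

Intuition: The distribution closer to uniform (more spread out) has higher entropy.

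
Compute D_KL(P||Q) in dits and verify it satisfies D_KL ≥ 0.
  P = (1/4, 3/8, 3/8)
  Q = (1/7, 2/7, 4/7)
0.0364 dits

KL divergence satisfies the Gibbs inequality: D_KL(P||Q) ≥ 0 for all distributions P, Q.

D_KL(P||Q) = Σ p(x) log(p(x)/q(x))
Term by term:
  x=0: 1/4 × log_10[(1/4)/(1/7)] = 0.0608
  x=1: 3/8 × log_10[(3/8)/(2/7)] = 0.0443
  x=2: 3/8 × log_10[(3/8)/(4/7)] = -0.0686
D_KL(P||Q) = 0.0364 dits

D_KL(P||Q) = 0.0364 ≥ 0 ✓

This non-negativity is a fundamental property: relative entropy cannot be negative because it measures how different Q is from P.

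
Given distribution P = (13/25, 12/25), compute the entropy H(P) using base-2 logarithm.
0.9988 bits

Shannon entropy is H(X) = -Σ p(x) log p(x).

For P = (13/25, 12/25):
H = -13/25 × log_2(13/25) -12/25 × log_2(12/25)
H = 0.9988 bits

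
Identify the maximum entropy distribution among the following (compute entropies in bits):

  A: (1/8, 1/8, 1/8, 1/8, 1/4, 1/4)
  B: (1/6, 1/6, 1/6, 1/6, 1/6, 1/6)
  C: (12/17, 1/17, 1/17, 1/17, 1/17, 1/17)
B

For a discrete distribution over n outcomes, entropy is maximized by the uniform distribution.

Computing entropies:
H(A) = 2.5000 bits
H(B) = 2.5850 bits
H(C) = 1.5569 bits

The uniform distribution (where all probabilities equal 1/6) achieves the maximum entropy of log_2(6) = 2.5850 bits.

Distribution B has the highest entropy.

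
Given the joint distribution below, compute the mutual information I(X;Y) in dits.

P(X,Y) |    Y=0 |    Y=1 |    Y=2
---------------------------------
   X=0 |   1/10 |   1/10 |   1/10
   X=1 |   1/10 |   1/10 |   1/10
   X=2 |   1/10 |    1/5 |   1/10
0.0060 dits

Mutual information: I(X;Y) = H(X) + H(Y) - H(X,Y)

Marginals:
P(X) = (3/10, 3/10, 2/5), H(X) = 0.4729 dits
P(Y) = (3/10, 2/5, 3/10), H(Y) = 0.4729 dits

Joint entropy: H(X,Y) = 0.9398 dits

I(X;Y) = 0.4729 + 0.4729 - 0.9398 = 0.0060 dits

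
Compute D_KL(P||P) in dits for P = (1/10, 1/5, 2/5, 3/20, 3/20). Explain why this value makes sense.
0.0000 dits

KL divergence satisfies the Gibbs inequality: D_KL(P||Q) ≥ 0 for all distributions P, Q.

D_KL(P||Q) = Σ p(x) log(p(x)/q(x))
Each term is p(x) × log_10(p(x)/p(x)) = p(x) × log_10(1) = 0, so the sum is 0.
D_KL(P||Q) = 0.0000 dits

When P = Q, the KL divergence is exactly 0, as there is no 'divergence' between identical distributions.

This non-negativity is a fundamental property: relative entropy cannot be negative because it measures how different Q is from P.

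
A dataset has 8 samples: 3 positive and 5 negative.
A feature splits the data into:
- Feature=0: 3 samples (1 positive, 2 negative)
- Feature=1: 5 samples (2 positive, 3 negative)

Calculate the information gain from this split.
0.0032 bits

Information Gain = H(Y) - H(Y|Feature)

Before split:
P(positive) = 3/8 = 0.3750
H(Y) = 0.9544 bits

After split:
Feature=0: H = 0.9183 bits (weight = 3/8)
Feature=1: H = 0.9710 bits (weight = 5/8)
H(Y|Feature) = (3/8)×0.9183 + (5/8)×0.9710 = 0.9512 bits

Information Gain = 0.9544 - 0.9512 = 0.0032 bits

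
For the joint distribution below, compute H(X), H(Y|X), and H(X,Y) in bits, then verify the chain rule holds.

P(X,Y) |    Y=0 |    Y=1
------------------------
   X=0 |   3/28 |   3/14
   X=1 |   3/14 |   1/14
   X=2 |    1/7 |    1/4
H(X,Y) = 2.4707, H(X) = 1.5722, H(Y|X) = 0.8985 (all in bits)

Chain rule: H(X,Y) = H(X) + H(Y|X)

Left side — joint entropy directly:
H(X,Y) = -Σ p(x,y) log p(x,y) = 2.4707 bits

Right side — compute H(Y|X) from the conditional distributions:
P(X) = (9/28, 2/7, 11/28), so H(X) = 1.5722 bits
H(Y|X) = Σ_x P(X=x) · H(Y|X=x):
  P(Y|X=0) = (1/3, 2/3), H(Y|X=0) = 0.9183, weight P(X=0) = 9/28
  P(Y|X=1) = (3/4, 1/4), H(Y|X=1) = 0.8113, weight P(X=1) = 2/7
  P(Y|X=2) = (4/11, 7/11), H(Y|X=2) = 0.9457, weight P(X=2) = 11/28
H(Y|X) = 0.8985 bits

H(X) + H(Y|X) = 1.5722 + 0.8985 = 2.4707 bits

Both sides equal 2.4707 bits. ✓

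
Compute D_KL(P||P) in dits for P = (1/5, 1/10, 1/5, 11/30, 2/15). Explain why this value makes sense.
0.0000 dits

KL divergence satisfies the Gibbs inequality: D_KL(P||Q) ≥ 0 for all distributions P, Q.

D_KL(P||Q) = Σ p(x) log(p(x)/q(x))
Each term is p(x) × log_10(p(x)/p(x)) = p(x) × log_10(1) = 0, so the sum is 0.
D_KL(P||Q) = 0.0000 dits

When P = Q, the KL divergence is exactly 0, as there is no 'divergence' between identical distributions.

This non-negativity is a fundamental property: relative entropy cannot be negative because it measures how different Q is from P.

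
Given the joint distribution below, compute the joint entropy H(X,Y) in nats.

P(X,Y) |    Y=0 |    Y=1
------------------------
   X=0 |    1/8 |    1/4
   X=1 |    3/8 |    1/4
1.3209 nats

Joint entropy is H(X,Y) = -Σ_{x,y} p(x,y) log p(x,y).

Summing over all non-zero entries:
H(X,Y) = -[1/8·log_e(1/8) + 1/4·log_e(1/4) + 3/8·log_e(3/8) + 1/4·log_e(1/4)]
H(X,Y) = 1.3209 nats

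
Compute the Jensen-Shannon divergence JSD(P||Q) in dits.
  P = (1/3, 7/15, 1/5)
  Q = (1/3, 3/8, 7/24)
0.0030 dits

Jensen-Shannon divergence is:
JSD(P||Q) = 0.5 × D_KL(P||M) + 0.5 × D_KL(Q||M)
where M = 0.5 × (P + Q) is the mixture distribution.

M = 0.5 × (1/3, 7/15, 1/5) + 0.5 × (1/3, 3/8, 7/24) = (1/3, 0.420833, 0.245833)

D_KL(P||M) = 0.0030 dits
D_KL(Q||M) = 0.0029 dits

JSD(P||Q) = 0.5 × 0.0030 + 0.5 × 0.0029 = 0.0030 dits

Unlike KL divergence, JSD is symmetric and bounded: 0 ≤ JSD ≤ log(2).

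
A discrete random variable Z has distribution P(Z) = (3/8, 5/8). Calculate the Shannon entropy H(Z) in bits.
0.9544 bits

Shannon entropy is H(X) = -Σ p(x) log p(x).

For P = (3/8, 5/8):
H = -3/8 × log_2(3/8) -5/8 × log_2(5/8)
H = 0.9544 bits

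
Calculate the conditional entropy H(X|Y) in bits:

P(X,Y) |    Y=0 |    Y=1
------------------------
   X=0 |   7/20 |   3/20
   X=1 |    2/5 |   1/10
0.9903 bits

Using the chain rule: H(X|Y) = H(X,Y) - H(Y)

First, compute H(X,Y) = 1.8016 bits

Marginal P(Y) = (3/4, 1/4)
H(Y) = 0.8113 bits

H(X|Y) = H(X,Y) - H(Y) = 1.8016 - 0.8113 = 0.9903 bits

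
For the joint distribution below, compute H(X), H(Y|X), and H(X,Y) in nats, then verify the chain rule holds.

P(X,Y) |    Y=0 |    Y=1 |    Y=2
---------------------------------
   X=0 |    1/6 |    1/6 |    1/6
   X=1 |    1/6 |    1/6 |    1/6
H(X,Y) = 1.7918, H(X) = 0.6931, H(Y|X) = 1.0986 (all in nats)

Chain rule: H(X,Y) = H(X) + H(Y|X)

Left side — joint entropy directly:
H(X,Y) = -Σ p(x,y) log p(x,y) = 1.7918 nats

Right side — compute H(Y|X) from the conditional distributions:
P(X) = (1/2, 1/2), so H(X) = 0.6931 nats
H(Y|X) = Σ_x P(X=x) · H(Y|X=x):
  P(Y|X=0) = (1/3, 1/3, 1/3), H(Y|X=0) = 1.0986, weight P(X=0) = 1/2
  P(Y|X=1) = (1/3, 1/3, 1/3), H(Y|X=1) = 1.0986, weight P(X=1) = 1/2
H(Y|X) = 1.0986 nats

H(X) + H(Y|X) = 0.6931 + 1.0986 = 1.7918 nats

Both sides equal 1.7918 nats. ✓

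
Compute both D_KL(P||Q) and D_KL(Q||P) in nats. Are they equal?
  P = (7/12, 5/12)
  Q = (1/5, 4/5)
D_KL(P||Q) = 0.3526, D_KL(Q||P) = 0.3078

KL divergence is not symmetric: D_KL(P||Q) ≠ D_KL(Q||P) in general.

D_KL(P||Q) = 0.3526 nats
D_KL(Q||P) = 0.3078 nats

No, they are not equal!

This asymmetry is why KL divergence is not a true distance metric.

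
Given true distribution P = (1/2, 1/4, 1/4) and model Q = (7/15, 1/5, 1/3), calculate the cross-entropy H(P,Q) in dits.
0.4595 dits

Cross-entropy: H(P,Q) = -Σ p(x) log q(x)

Alternatively: H(P,Q) = H(P) + D_KL(P||Q)
H(P) = 0.4515 dits
D_KL(P||Q) = 0.0080 dits

H(P,Q) = 0.4515 + 0.0080 = 0.4595 dits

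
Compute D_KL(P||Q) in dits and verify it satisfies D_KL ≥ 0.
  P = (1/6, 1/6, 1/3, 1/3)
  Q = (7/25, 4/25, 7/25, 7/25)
0.0159 dits

KL divergence satisfies the Gibbs inequality: D_KL(P||Q) ≥ 0 for all distributions P, Q.

D_KL(P||Q) = Σ p(x) log(p(x)/q(x))
Term by term:
  x=0: 1/6 × log_10[(1/6)/(7/25)] = -0.0376
  x=1: 1/6 × log_10[(1/6)/(4/25)] = 0.0030
  x=2: 1/3 × log_10[(1/3)/(7/25)] = 0.0252
  x=3: 1/3 × log_10[(1/3)/(7/25)] = 0.0252
D_KL(P||Q) = 0.0159 dits

D_KL(P||Q) = 0.0159 ≥ 0 ✓

This non-negativity is a fundamental property: relative entropy cannot be negative because it measures how different Q is from P.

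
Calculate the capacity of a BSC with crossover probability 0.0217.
0.8491 bits

For a binary symmetric channel (BSC) with error probability p:
Capacity C = 1 - H(p) bits per symbol

where H(p) = -p log₂(p) - (1-p) log₂(1-p) is the binary entropy function.

H(0.0217) = 0.1509 bits
C = 1 - 0.1509 = 0.8491 bits per symbol

This means we can reliably transmit up to 0.8491 bits of information per channel use.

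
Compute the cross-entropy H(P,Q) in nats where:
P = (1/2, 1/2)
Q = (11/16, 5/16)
0.7689 nats

Cross-entropy: H(P,Q) = -Σ p(x) log q(x)

Alternatively: H(P,Q) = H(P) + D_KL(P||Q)
H(P) = 0.6931 nats
D_KL(P||Q) = 0.0758 nats

H(P,Q) = 0.6931 + 0.0758 = 0.7689 nats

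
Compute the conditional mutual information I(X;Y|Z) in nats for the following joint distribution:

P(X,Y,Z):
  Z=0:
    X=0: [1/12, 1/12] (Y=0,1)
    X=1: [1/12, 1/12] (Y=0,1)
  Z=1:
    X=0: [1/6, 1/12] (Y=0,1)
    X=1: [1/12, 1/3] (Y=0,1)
0.0734 nats

Conditional mutual information: I(X;Y|Z) = H(X|Z) + H(Y|Z) - H(X,Y|Z)

H(Z) = 0.6365
H(X,Z) = 1.3086 → H(X|Z) = 0.6721
H(Y,Z) = 1.3086 → H(Y|Z) = 0.6721
H(X,Y,Z) = 1.9073 → H(X,Y|Z) = 1.2708

I(X;Y|Z) = 0.6721 + 0.6721 - 1.2708 = 0.0734 nats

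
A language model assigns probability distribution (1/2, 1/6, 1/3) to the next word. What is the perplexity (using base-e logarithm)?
2.7495

Perplexity is e^H (or exp(H) for natural log).

First, H = -Σ p log p = 1.0114 nats
Perplexity = e^1.0114 = 2.7495

Interpretation: The model's uncertainty is equivalent to choosing uniformly among 2.7 options.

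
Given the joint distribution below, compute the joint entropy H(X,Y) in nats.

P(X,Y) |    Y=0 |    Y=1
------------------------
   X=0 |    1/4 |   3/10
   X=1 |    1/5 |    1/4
1.3762 nats

Joint entropy is H(X,Y) = -Σ_{x,y} p(x,y) log p(x,y).

Summing over all non-zero entries:
H(X,Y) = -[1/4·log_e(1/4) + 3/10·log_e(3/10) + 1/5·log_e(1/5) + 1/4·log_e(1/4)]
H(X,Y) = 1.3762 nats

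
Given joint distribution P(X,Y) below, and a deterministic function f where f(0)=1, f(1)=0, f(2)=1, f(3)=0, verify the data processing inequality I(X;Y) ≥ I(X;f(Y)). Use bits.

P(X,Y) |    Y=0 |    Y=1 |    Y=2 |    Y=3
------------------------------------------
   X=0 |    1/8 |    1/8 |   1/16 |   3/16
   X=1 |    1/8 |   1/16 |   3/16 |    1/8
I(X;Y) = 0.0716, I(X;f(Y)) = 0.0456, inequality holds: 0.0716 ≥ 0.0456

Data Processing Inequality: For any Markov chain X → Y → Z, we have I(X;Y) ≥ I(X;Z).

Here Z = f(Y) is a deterministic function of Y, forming X → Y → Z.

Original I(X;Y) = 0.0716 bits

After applying f:
P(X,Z) where Z=f(Y):
- P(X,Z=0) = P(X,Y=1) + P(X,Y=3)
- P(X,Z=1) = P(X,Y=0) + P(X,Y=2)

I(X;Z) = I(X;f(Y)) = 0.0456 bits

Verification: 0.0716 ≥ 0.0456 ✓

Information cannot be created by processing; the function f can only lose information about X.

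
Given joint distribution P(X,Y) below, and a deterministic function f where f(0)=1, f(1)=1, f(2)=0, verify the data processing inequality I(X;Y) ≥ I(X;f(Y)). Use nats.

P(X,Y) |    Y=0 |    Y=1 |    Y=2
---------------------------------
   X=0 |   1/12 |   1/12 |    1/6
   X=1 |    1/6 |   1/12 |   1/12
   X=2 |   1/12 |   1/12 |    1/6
I(X;Y) = 0.0378, I(X;f(Y)) = 0.0297, inequality holds: 0.0378 ≥ 0.0297

Data Processing Inequality: For any Markov chain X → Y → Z, we have I(X;Y) ≥ I(X;Z).

Here Z = f(Y) is a deterministic function of Y, forming X → Y → Z.

Original I(X;Y) = 0.0378 nats

After applying f:
P(X,Z) where Z=f(Y):
- P(X,Z=0) = P(X,Y=2)
- P(X,Z=1) = P(X,Y=0) + P(X,Y=1)

I(X;Z) = I(X;f(Y)) = 0.0297 nats

Verification: 0.0378 ≥ 0.0297 ✓

Information cannot be created by processing; the function f can only lose information about X.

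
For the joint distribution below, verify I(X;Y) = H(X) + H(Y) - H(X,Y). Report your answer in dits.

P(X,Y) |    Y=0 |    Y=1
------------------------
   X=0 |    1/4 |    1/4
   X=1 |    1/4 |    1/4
I(X;Y) = 0.0000 dits

Mutual information has multiple equivalent forms:
- I(X;Y) = H(X) - H(X|Y)
- I(X;Y) = H(Y) - H(Y|X)
- I(X;Y) = H(X) + H(Y) - H(X,Y)

Computing all quantities:
H(X) = 0.3010, H(Y) = 0.3010, H(X,Y) = 0.6021
H(X|Y) = 0.3010, H(Y|X) = 0.3010

Verification:
H(X) - H(X|Y) = 0.3010 - 0.3010 = 0.0000
H(Y) - H(Y|X) = 0.3010 - 0.3010 = 0.0000
H(X) + H(Y) - H(X,Y) = 0.3010 + 0.3010 - 0.6021 = 0.0000

All forms give I(X;Y) = 0.0000 dits. ✓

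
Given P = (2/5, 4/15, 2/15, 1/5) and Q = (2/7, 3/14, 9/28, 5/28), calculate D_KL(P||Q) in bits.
0.1417 bits

KL divergence: D_KL(P||Q) = Σ p(x) log(p(x)/q(x))

Computing term by term:
  x=0: 2/5 × log_2[(2/5)/(2/7)] = 2/5 × 0.4854 = 0.1942
  x=1: 4/15 × log_2[(4/15)/(3/14)] = 4/15 × 0.3155 = 0.0841
  x=2: 2/15 × log_2[(2/15)/(9/28)] = 2/15 × -1.2695 = -0.1693
  x=3: 1/5 × log_2[(1/5)/(5/28)] = 1/5 × 0.1635 = 0.0327

D_KL(P||Q) = 0.1417 bits

Note: KL divergence is always non-negative and equals 0 iff P = Q.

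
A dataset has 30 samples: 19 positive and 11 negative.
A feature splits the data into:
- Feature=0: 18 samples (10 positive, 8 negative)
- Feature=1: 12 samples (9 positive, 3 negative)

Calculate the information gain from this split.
0.0289 bits

Information Gain = H(Y) - H(Y|Feature)

Before split:
P(positive) = 19/30 = 0.6333
H(Y) = 0.9481 bits

After split:
Feature=0: H = 0.9911 bits (weight = 18/30)
Feature=1: H = 0.8113 bits (weight = 12/30)
H(Y|Feature) = (18/30)×0.9911 + (12/30)×0.8113 = 0.9192 bits

Information Gain = 0.9481 - 0.9192 = 0.0289 bits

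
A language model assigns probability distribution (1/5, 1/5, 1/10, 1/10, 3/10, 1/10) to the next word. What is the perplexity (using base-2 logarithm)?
5.4507

Perplexity is 2^H (or exp(H) for natural log).

First, H = -Σ p log p = 2.4464 bits
Perplexity = 2^2.4464 = 5.4507

Interpretation: The model's uncertainty is equivalent to choosing uniformly among 5.5 options.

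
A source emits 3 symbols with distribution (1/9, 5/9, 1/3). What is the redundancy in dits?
0.0702 dits

Redundancy measures how far a source is from maximum entropy:
R = H_max - H(X)

Maximum entropy for 3 symbols: H_max = log_10(3) = 0.4771 dits
Actual entropy: H(X) = 0.4069 dits
Redundancy: R = 0.4771 - 0.4069 = 0.0702 dits

This redundancy represents potential for compression: the source could be compressed by 0.0702 dits per symbol.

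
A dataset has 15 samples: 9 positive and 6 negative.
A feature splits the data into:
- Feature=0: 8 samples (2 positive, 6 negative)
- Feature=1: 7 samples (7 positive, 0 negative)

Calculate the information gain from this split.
0.5383 bits

Information Gain = H(Y) - H(Y|Feature)

Before split:
P(positive) = 9/15 = 0.6000
H(Y) = 0.9710 bits

After split:
Feature=0: H = 0.8113 bits (weight = 8/15)
Feature=1: H = 0.0000 bits (weight = 7/15)
H(Y|Feature) = (8/15)×0.8113 + (7/15)×0.0000 = 0.4327 bits

Information Gain = 0.9710 - 0.4327 = 0.5383 bits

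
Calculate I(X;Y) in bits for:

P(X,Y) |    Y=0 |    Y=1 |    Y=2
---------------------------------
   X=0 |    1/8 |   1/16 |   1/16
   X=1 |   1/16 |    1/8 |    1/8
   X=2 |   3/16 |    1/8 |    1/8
0.0478 bits

Mutual information: I(X;Y) = H(X) + H(Y) - H(X,Y)

Marginals:
P(X) = (1/4, 5/16, 7/16), H(X) = 1.5462 bits
P(Y) = (3/8, 5/16, 5/16), H(Y) = 1.5794 bits

Joint entropy: H(X,Y) = 3.0778 bits

I(X;Y) = 1.5462 + 1.5794 - 3.0778 = 0.0478 bits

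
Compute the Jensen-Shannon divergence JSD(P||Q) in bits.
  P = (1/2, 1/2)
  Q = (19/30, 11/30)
0.0131 bits

Jensen-Shannon divergence is:
JSD(P||Q) = 0.5 × D_KL(P||M) + 0.5 × D_KL(Q||M)
where M = 0.5 × (P + Q) is the mixture distribution.

M = 0.5 × (1/2, 1/2) + 0.5 × (19/30, 11/30) = (17/30, 13/30)

D_KL(P||M) = 0.0129 bits
D_KL(Q||M) = 0.0133 bits

JSD(P||Q) = 0.5 × 0.0129 + 0.5 × 0.0133 = 0.0131 bits

Unlike KL divergence, JSD is symmetric and bounded: 0 ≤ JSD ≤ log(2).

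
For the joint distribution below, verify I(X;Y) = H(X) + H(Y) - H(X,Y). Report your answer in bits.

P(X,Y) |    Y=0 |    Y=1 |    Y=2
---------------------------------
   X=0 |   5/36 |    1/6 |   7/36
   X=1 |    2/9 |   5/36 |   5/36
I(X;Y) = 0.0225 bits

Mutual information has multiple equivalent forms:
- I(X;Y) = H(X) - H(X|Y)
- I(X;Y) = H(Y) - H(Y|X)
- I(X;Y) = H(X) + H(Y) - H(X,Y)

Computing all quantities:
H(X) = 1.0000, H(Y) = 1.5816, H(X,Y) = 2.5591
H(X|Y) = 0.9775, H(Y|X) = 1.5591

Verification:
H(X) - H(X|Y) = 1.0000 - 0.9775 = 0.0225
H(Y) - H(Y|X) = 1.5816 - 1.5591 = 0.0225
H(X) + H(Y) - H(X,Y) = 1.0000 + 1.5816 - 2.5591 = 0.0225

All forms give I(X;Y) = 0.0225 bits. ✓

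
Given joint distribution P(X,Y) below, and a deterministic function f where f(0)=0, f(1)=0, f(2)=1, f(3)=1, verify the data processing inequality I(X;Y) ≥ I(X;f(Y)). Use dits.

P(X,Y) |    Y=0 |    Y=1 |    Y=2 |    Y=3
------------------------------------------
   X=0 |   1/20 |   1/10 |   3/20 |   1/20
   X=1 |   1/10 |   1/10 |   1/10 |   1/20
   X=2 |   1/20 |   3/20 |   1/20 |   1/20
I(X;Y) = 0.0184, I(X;f(Y)) = 0.0083, inequality holds: 0.0184 ≥ 0.0083

Data Processing Inequality: For any Markov chain X → Y → Z, we have I(X;Y) ≥ I(X;Z).

Here Z = f(Y) is a deterministic function of Y, forming X → Y → Z.

Original I(X;Y) = 0.0184 dits

After applying f:
P(X,Z) where Z=f(Y):
- P(X,Z=0) = P(X,Y=0) + P(X,Y=1)
- P(X,Z=1) = P(X,Y=2) + P(X,Y=3)

I(X;Z) = I(X;f(Y)) = 0.0083 dits

Verification: 0.0184 ≥ 0.0083 ✓

Information cannot be created by processing; the function f can only lose information about X.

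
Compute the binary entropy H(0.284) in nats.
0.5967 nats

The binary entropy function is:
H(p) = -p log(p) - (1-p) log(1-p)

H(0.284) = -0.284 × log_e(0.284) - 0.716 × log_e(0.716)
H(0.284) = 0.5967 nats

Note: Binary entropy is maximized at p=0.5 (H=1 bit) and minimized at p=0 or p=1 (H=0).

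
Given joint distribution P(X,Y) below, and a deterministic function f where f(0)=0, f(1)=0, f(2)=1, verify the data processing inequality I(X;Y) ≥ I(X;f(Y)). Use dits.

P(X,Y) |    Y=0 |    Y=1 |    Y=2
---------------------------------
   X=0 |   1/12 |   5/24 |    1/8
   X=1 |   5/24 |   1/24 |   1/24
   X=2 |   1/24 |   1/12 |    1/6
I(X;Y) = 0.0689, I(X;f(Y)) = 0.0274, inequality holds: 0.0689 ≥ 0.0274

Data Processing Inequality: For any Markov chain X → Y → Z, we have I(X;Y) ≥ I(X;Z).

Here Z = f(Y) is a deterministic function of Y, forming X → Y → Z.

Original I(X;Y) = 0.0689 dits

After applying f:
P(X,Z) where Z=f(Y):
- P(X,Z=0) = P(X,Y=0) + P(X,Y=1)
- P(X,Z=1) = P(X,Y=2)

I(X;Z) = I(X;f(Y)) = 0.0274 dits

Verification: 0.0689 ≥ 0.0274 ✓

Information cannot be created by processing; the function f can only lose information about X.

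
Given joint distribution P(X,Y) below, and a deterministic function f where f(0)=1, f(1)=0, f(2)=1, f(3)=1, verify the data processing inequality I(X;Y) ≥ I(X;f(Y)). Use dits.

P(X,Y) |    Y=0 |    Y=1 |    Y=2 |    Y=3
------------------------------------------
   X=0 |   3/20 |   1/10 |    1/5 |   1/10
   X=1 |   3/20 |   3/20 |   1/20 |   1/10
I(X;Y) = 0.0209, I(X;f(Y)) = 0.0066, inequality holds: 0.0209 ≥ 0.0066

Data Processing Inequality: For any Markov chain X → Y → Z, we have I(X;Y) ≥ I(X;Z).

Here Z = f(Y) is a deterministic function of Y, forming X → Y → Z.

Original I(X;Y) = 0.0209 dits

After applying f:
P(X,Z) where Z=f(Y):
- P(X,Z=0) = P(X,Y=1)
- P(X,Z=1) = P(X,Y=0) + P(X,Y=2) + P(X,Y=3)

I(X;Z) = I(X;f(Y)) = 0.0066 dits

Verification: 0.0209 ≥ 0.0066 ✓

Information cannot be created by processing; the function f can only lose information about X.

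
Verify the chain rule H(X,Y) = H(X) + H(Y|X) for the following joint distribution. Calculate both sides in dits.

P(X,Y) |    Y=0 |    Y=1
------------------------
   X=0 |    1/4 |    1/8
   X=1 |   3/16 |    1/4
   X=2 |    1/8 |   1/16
H(X,Y) = 0.7384, H(X) = 0.4531, H(Y|X) = 0.2852 (all in dits)

Chain rule: H(X,Y) = H(X) + H(Y|X)

Left side — joint entropy directly:
H(X,Y) = -Σ p(x,y) log p(x,y) = 0.7384 dits

Right side — compute H(Y|X) from the conditional distributions:
P(X) = (3/8, 7/16, 3/16), so H(X) = 0.4531 dits
H(Y|X) = Σ_x P(X=x) · H(Y|X=x):
  P(Y|X=0) = (2/3, 1/3), H(Y|X=0) = 0.2764, weight P(X=0) = 3/8
  P(Y|X=1) = (3/7, 4/7), H(Y|X=1) = 0.2966, weight P(X=1) = 7/16
  P(Y|X=2) = (2/3, 1/3), H(Y|X=2) = 0.2764, weight P(X=2) = 3/16
H(Y|X) = 0.2852 dits

H(X) + H(Y|X) = 0.4531 + 0.2852 = 0.7384 dits

Both sides equal 0.7384 dits. ✓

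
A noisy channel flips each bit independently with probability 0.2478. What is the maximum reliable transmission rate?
0.1922 bits

For a binary symmetric channel (BSC) with error probability p:
Capacity C = 1 - H(p) bits per symbol

where H(p) = -p log₂(p) - (1-p) log₂(1-p) is the binary entropy function.

H(0.2478) = 0.8078 bits
C = 1 - 0.8078 = 0.1922 bits per symbol

This means we can reliably transmit up to 0.1922 bits of information per channel use.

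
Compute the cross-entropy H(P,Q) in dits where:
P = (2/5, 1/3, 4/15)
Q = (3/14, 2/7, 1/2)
0.5292 dits

Cross-entropy: H(P,Q) = -Σ p(x) log q(x)

Alternatively: H(P,Q) = H(P) + D_KL(P||Q)
H(P) = 0.4713 dits
D_KL(P||Q) = 0.0579 dits

H(P,Q) = 0.4713 + 0.0579 = 0.5292 dits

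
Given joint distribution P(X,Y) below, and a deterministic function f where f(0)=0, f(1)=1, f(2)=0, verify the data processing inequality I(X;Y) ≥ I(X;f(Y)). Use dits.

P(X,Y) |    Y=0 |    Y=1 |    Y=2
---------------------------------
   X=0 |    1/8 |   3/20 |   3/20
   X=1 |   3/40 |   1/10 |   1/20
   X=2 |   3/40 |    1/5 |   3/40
I(X;Y) = 0.0097, I(X;f(Y)) = 0.0081, inequality holds: 0.0097 ≥ 0.0081

Data Processing Inequality: For any Markov chain X → Y → Z, we have I(X;Y) ≥ I(X;Z).

Here Z = f(Y) is a deterministic function of Y, forming X → Y → Z.

Original I(X;Y) = 0.0097 dits

After applying f:
P(X,Z) where Z=f(Y):
- P(X,Z=0) = P(X,Y=0) + P(X,Y=2)
- P(X,Z=1) = P(X,Y=1)

I(X;Z) = I(X;f(Y)) = 0.0081 dits

Verification: 0.0097 ≥ 0.0081 ✓

Information cannot be created by processing; the function f can only lose information about X.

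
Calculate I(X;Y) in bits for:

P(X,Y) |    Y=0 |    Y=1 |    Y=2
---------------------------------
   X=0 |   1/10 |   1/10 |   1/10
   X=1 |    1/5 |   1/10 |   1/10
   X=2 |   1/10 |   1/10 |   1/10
0.0200 bits

Mutual information: I(X;Y) = H(X) + H(Y) - H(X,Y)

Marginals:
P(X) = (3/10, 2/5, 3/10), H(X) = 1.5710 bits
P(Y) = (2/5, 3/10, 3/10), H(Y) = 1.5710 bits

Joint entropy: H(X,Y) = 3.1219 bits

I(X;Y) = 1.5710 + 1.5710 - 3.1219 = 0.0200 bits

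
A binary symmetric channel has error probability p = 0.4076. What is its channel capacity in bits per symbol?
0.0248 bits

For a binary symmetric channel (BSC) with error probability p:
Capacity C = 1 - H(p) bits per symbol

where H(p) = -p log₂(p) - (1-p) log₂(1-p) is the binary entropy function.

H(0.4076) = 0.9752 bits
C = 1 - 0.9752 = 0.0248 bits per symbol

This means we can reliably transmit up to 0.0248 bits of information per channel use.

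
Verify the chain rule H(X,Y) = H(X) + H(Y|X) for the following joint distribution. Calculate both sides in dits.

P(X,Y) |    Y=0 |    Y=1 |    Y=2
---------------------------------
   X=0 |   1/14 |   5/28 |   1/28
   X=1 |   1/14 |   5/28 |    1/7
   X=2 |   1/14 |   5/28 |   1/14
H(X,Y) = 0.9007, H(X) = 0.4733, H(Y|X) = 0.4274 (all in dits)

Chain rule: H(X,Y) = H(X) + H(Y|X)

Left side — joint entropy directly:
H(X,Y) = -Σ p(x,y) log p(x,y) = 0.9007 dits

Right side — compute H(Y|X) from the conditional distributions:
P(X) = (2/7, 11/28, 9/28), so H(X) = 0.4733 dits
H(Y|X) = Σ_x P(X=x) · H(Y|X=x):
  P(Y|X=0) = (1/4, 5/8, 1/8), H(Y|X=0) = 0.3910, weight P(X=0) = 2/7
  P(Y|X=1) = (2/11, 5/11, 4/11), H(Y|X=1) = 0.4500, weight P(X=1) = 11/28
  P(Y|X=2) = (2/9, 5/9, 2/9), H(Y|X=2) = 0.4321, weight P(X=2) = 9/28
H(Y|X) = 0.4274 dits

H(X) + H(Y|X) = 0.4733 + 0.4274 = 0.9007 dits

Both sides equal 0.9007 dits. ✓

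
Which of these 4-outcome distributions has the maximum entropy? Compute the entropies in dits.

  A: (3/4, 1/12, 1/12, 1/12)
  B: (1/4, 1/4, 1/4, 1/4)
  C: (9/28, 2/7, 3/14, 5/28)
B

For a discrete distribution over n outcomes, entropy is maximized by the uniform distribution.

Computing entropies:
H(A) = 0.3635 dits
H(B) = 0.6021 dits
H(C) = 0.5908 dits

The uniform distribution (where all probabilities equal 1/4) achieves the maximum entropy of log_10(4) = 0.6021 dits.

Distribution B has the highest entropy.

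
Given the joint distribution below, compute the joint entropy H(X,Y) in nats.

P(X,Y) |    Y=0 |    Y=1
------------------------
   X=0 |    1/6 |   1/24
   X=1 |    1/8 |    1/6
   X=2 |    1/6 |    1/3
1.6544 nats

Joint entropy is H(X,Y) = -Σ_{x,y} p(x,y) log p(x,y).

Summing over all non-zero entries:
H(X,Y) = -[1/6·log_e(1/6) + 1/24·log_e(1/24) + 1/8·log_e(1/8) + 1/6·log_e(1/6) + 1/6·log_e(1/6) + 1/3·log_e(1/3)]
H(X,Y) = 1.6544 nats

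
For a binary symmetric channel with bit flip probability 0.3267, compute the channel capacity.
0.0885 bits

For a binary symmetric channel (BSC) with error probability p:
Capacity C = 1 - H(p) bits per symbol

where H(p) = -p log₂(p) - (1-p) log₂(1-p) is the binary entropy function.

H(0.3267) = 0.9115 bits
C = 1 - 0.9115 = 0.0885 bits per symbol

This means we can reliably transmit up to 0.0885 bits of information per channel use.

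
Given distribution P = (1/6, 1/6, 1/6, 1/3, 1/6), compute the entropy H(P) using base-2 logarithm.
2.2516 bits

Shannon entropy is H(X) = -Σ p(x) log p(x).

For P = (1/6, 1/6, 1/6, 1/3, 1/6):
H = -1/6 × log_2(1/6) -1/6 × log_2(1/6) -1/6 × log_2(1/6) -1/3 × log_2(1/3) -1/6 × log_2(1/6)
H = 2.2516 bits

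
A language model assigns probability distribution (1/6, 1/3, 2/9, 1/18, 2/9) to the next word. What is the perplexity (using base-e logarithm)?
4.4544

Perplexity is e^H (or exp(H) for natural log).

First, H = -Σ p log p = 1.4939 nats
Perplexity = e^1.4939 = 4.4544

Interpretation: The model's uncertainty is equivalent to choosing uniformly among 4.5 options.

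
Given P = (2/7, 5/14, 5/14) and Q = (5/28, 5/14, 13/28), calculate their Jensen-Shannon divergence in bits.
0.0141 bits

Jensen-Shannon divergence is:
JSD(P||Q) = 0.5 × D_KL(P||M) + 0.5 × D_KL(Q||M)
where M = 0.5 × (P + Q) is the mixture distribution.

M = 0.5 × (2/7, 5/14, 5/14) + 0.5 × (5/28, 5/14, 13/28) = (0.232143, 5/14, 0.410714)

D_KL(P||M) = 0.0136 bits
D_KL(Q||M) = 0.0145 bits

JSD(P||Q) = 0.5 × 0.0136 + 0.5 × 0.0145 = 0.0141 bits

Unlike KL divergence, JSD is symmetric and bounded: 0 ≤ JSD ≤ log(2).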